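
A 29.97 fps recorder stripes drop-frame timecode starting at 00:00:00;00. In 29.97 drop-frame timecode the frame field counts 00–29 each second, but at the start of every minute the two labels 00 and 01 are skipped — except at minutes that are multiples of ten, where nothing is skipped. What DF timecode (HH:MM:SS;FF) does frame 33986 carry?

00:18:54;00

Ten DF minutes hold 17982 frames, so frame 33986 lies in block 1 (frames 17982–35963) with 16004 frames into that block.
The block's first minute is 1800 frames and the rest 1798 each; 16004 frames reaches minute 8, so 1 × 18 + 8 × 2 = 34 labels have been skipped so far.
Adding those back, label number 33986 + 34 = 34020 at 30 labels/s is 1134 s + 0 f = 0 h 18 min 54 s frame 0, i.e. 00:18:54;00.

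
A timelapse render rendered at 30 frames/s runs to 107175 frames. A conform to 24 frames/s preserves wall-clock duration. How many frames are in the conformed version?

85740 frames

Target frames = source frames × (target rate / source rate) = 107175 × (24)/(30) = 107175 × 4/5 = 85740.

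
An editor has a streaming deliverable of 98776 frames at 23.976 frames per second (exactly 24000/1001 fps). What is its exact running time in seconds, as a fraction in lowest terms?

12359347/3000 seconds

Running time = 98776 ÷ (24000/1001) = 98776 × 1001/24000 = 12359347/3000 s.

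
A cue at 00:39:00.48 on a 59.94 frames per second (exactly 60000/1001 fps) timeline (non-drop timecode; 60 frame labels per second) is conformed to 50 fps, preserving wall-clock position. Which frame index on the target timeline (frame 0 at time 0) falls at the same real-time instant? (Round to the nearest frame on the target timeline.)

frame 117157

Source frame index: (0×3600 + 39×60 + 0) × 60 + 48 = 140448.
Real time: 140448 / (60000/1001) = 1464463/625 s.
Target frame: (1464463/625) × (50) = 2928926/25 ≈ 117157.040 → 117157.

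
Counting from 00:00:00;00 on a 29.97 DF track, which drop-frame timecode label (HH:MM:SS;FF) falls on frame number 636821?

Ten DF minutes hold 17982 frames, so frame 636821 lies in block 35 (frames 629370–647351) with 7451 frames into that block.
The block's first minute is 1800 frames and the rest 1798 each; 7451 frames reaches minute 4, so 35 × 18 + 4 × 2 = 638 labels have been skipped so far.
Adding those back, label number 636821 + 638 = 637459 at 30 labels/s is 21248 s + 19 f = 5 h 54 min 8 s frame 19, i.e. 05:54:08;19.

05:54:08;19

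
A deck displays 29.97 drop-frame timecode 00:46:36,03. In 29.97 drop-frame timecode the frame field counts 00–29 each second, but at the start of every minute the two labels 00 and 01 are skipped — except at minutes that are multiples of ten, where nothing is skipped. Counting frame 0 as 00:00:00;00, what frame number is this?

Complete 10-minute blocks: 4, each 17982 frames → 71928.
Remaining 6 whole minutes in the current block: 1800 + 5 × 1798 = 10790 frames.
Within the current minute: 36 × 30 + 3 − 2 = 1081 (labels ;00/;01 skipped at this minute). Total = 71928 + 10790 + 1081 = 83799.

83799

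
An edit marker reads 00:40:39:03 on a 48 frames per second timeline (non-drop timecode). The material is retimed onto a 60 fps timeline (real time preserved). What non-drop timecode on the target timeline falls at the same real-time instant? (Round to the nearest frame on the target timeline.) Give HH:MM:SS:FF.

Source frame index: (0×3600 + 40×60 + 39) × 48 + 3 = 117075.
Real time: 117075 / (48) = 39025/16 s.
Target frame: (39025/16) × (60) = 585375/4 ≈ 146343.750 → 146344.
At 60 labels/s: frame 146344 → 00:40:39:04.

00:40:39:04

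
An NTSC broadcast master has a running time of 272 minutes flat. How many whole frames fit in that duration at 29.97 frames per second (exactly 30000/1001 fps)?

272 min = 16320 s.
Frames = 16320 × 30000/1001 = 489600000/1001 ≈ 489110.8891.
Complete frames: 489110.

489110 frames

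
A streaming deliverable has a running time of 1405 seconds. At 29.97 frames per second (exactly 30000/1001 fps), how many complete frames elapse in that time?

42107 frames

Frames = 1405 × 30000/1001 = 42150000/1001 ≈ 42107.8921.
Complete frames: 42107.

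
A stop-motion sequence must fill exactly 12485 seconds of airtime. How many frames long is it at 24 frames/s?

299640 frames

Frames = 12485 × 24 = 299640.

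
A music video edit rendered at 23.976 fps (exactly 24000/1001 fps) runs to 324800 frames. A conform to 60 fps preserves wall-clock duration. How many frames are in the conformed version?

Target frames = source frames × (target rate / source rate) = 324800 × (60)/(24000/1001) = 324800 × 1001/400 = 812812.

812812 frames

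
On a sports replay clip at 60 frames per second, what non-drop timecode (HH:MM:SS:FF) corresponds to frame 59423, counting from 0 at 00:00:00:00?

00:16:30:23

59423 ÷ 60 = 990 full seconds, remainder 23 frames.
990 s = 0 h 16 min 30 s.
Timecode: 00:16:30:23.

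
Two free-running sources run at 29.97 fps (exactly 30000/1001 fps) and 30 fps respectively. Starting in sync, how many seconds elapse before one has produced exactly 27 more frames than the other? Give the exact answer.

The gap grows by |30 − 30000/1001| = 30/1001 frames per second.
Time for a 27-frame gap: 27 ÷ (30/1001) = 900.9 s.

900.9 seconds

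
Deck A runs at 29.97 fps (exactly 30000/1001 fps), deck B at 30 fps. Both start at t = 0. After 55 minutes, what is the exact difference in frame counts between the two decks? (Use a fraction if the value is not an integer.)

55 min = 3300 s.
A emits 30000/1001 × 3300 = 9000000/91 frames; B emits 30 × 3300 = 99000.
Difference = 9000/91 frames (≈ 98.9011); B is ahead of A.

9000/91 frames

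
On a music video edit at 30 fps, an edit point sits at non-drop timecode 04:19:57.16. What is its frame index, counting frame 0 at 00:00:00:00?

Total seconds to the label: (4 × 3600 + 19 × 60 + 57) = 15597.
Frame index = 15597 × 30 + 16 = 467926.

frame 467926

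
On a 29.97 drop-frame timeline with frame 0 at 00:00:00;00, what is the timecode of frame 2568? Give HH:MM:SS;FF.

Each 10-minute DF block holds 10 × 60 × 30 − 9 × 2 = 17982 frames. 2568 ÷ 17982 → 0 full blocks, remainder 2568.
Within the partial block the first minute is 1800 frames and each further minute 1798, so 1 further minute boundary passed. Total skipped labels = 18 × 0 + 2 × 1 = 2.
Non-drop label index = 2568 + 2 = 2570; at 30 labels/s that is 00:01:25:20, i.e. DF 00:01:25;20.

00:01:25;20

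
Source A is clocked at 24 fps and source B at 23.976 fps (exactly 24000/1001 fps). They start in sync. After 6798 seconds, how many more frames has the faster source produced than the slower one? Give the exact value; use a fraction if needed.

A emits 24 × 6798 = 163152 frames; B emits 24000/1001 × 6798 = 14832000/91.
Difference = 14832/91 frames (≈ 162.9890); B is behind A.

14832/91 frames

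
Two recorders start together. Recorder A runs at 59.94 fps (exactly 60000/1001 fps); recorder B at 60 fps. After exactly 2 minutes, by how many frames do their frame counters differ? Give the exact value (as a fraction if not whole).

7200/1001 frames

2 min = 120 s.
A emits 60000/1001 × 120 = 7200000/1001 frames; B emits 60 × 120 = 7200.
Difference = 7200/1001 frames (≈ 7.1928); B is ahead of A.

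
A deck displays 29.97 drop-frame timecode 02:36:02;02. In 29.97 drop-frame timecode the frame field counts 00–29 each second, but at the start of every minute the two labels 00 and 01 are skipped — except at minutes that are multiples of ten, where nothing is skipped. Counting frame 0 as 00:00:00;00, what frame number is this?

Complete 10-minute blocks: 15, each 17982 frames → 269730.
Remaining 6 whole minutes in the current block: 1800 + 5 × 1798 = 10790 frames.
Within the current minute: 2 × 30 + 2 − 2 = 60 (labels ;00/;01 skipped at this minute). Total = 269730 + 10790 + 60 = 280580.

280580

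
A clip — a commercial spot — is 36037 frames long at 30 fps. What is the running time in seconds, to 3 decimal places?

Running time = 36037 × 1/30 = 36037/30 s ≈ 1201.233 s.

1201.233 seconds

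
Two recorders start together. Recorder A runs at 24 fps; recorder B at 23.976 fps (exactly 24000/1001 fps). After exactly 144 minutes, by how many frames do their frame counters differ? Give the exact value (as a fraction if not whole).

207360/1001 frames

144 min = 8640 s.
A emits 24 × 8640 = 207360 frames; B emits 24000/1001 × 8640 = 207360000/1001.
Difference = 207360/1001 frames (≈ 207.1528); B is behind A.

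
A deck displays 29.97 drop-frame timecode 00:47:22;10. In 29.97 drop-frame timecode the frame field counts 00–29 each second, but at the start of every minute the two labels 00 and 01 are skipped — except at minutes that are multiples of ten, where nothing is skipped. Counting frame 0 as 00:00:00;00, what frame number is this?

As if non-drop at 30 labels/s: (0 × 3600 + 47 × 60 + 22) × 30 + 10 = 85270.
Minute boundaries passed: 47; those not divisible by 10: 47 − 4 = 43; dropped labels = 2 × 43 = 86.
Actual frame index = 85270 − 86 = 85184.

85184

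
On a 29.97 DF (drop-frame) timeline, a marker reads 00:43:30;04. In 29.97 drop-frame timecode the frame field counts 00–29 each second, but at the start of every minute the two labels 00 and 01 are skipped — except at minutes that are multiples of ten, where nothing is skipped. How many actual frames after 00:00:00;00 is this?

As if non-drop at 30 labels/s: (0 × 3600 + 43 × 60 + 30) × 30 + 4 = 78304.
Minute boundaries passed: 43; those not divisible by 10: 43 − 4 = 39; dropped labels = 2 × 39 = 78.
Actual frame index = 78304 − 78 = 78226.

78226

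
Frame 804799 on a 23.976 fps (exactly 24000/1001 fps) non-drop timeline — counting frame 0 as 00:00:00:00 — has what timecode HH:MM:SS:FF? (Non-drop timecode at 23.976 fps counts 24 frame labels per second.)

09:18:53:07

804799 ÷ 24 = 33533 full seconds, remainder 7 frames.
33533 s = 9 h 18 min 53 s.
Timecode: 09:18:53:07.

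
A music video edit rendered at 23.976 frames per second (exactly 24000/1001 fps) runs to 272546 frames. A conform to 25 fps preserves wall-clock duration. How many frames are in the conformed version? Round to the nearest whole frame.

Frames at target rate = 272546 × (25) / (24000/1001) = 136409273/480 ≈ 284185.985.
Nearest whole frame: 284186.

284186 frames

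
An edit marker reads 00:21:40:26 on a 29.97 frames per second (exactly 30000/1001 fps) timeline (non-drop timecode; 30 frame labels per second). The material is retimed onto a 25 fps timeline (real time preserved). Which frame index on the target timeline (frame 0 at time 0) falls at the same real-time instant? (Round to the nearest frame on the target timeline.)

Source frame index: (0×3600 + 21×60 + 40) × 30 + 26 = 39026.
Real time: 39026 / (30000/1001) = 19532513/15000 s.
Target frame: (19532513/15000) × (25) = 19532513/600 ≈ 32554.188 → 32554.

frame 32554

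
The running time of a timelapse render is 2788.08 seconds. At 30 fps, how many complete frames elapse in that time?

83642 frames

Frames = 2788.08 × 30 = 418212/5 ≈ 83642.4000.
Complete frames: 83642.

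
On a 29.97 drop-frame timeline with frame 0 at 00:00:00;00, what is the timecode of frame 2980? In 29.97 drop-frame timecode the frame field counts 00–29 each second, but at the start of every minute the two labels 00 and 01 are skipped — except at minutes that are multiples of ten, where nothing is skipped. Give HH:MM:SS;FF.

Each 10-minute DF block holds 10 × 60 × 30 − 9 × 2 = 17982 frames. 2980 ÷ 17982 → 0 full blocks, remainder 2980.
Within the partial block the first minute is 1800 frames and each further minute 1798, so 1 further minute boundary passed. Total skipped labels = 18 × 0 + 2 × 1 = 2.
Non-drop label index = 2980 + 2 = 2982; at 30 labels/s that is 00:01:39:12, i.e. DF 00:01:39;12.

00:01:39;12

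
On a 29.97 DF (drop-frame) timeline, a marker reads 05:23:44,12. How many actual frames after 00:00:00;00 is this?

Complete 10-minute blocks: 32, each 17982 frames → 575424.
Remaining 3 whole minutes in the current block: 1800 + 2 × 1798 = 5396 frames.
Within the current minute: 44 × 30 + 12 − 2 = 1330 (labels ;00/;01 skipped at this minute). Total = 575424 + 5396 + 1330 = 582150.

582150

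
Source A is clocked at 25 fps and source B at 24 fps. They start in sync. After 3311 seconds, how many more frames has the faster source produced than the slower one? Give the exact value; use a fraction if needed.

3311 frames

A emits 25 × 3311 = 82775 frames; B emits 24 × 3311 = 79464.
Difference = 3311 frames; B is behind A.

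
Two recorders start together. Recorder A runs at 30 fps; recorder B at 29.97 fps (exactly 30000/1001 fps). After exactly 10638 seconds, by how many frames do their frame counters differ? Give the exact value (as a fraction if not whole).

319140/1001 frames

A emits 30 × 10638 = 319140 frames; B emits 30000/1001 × 10638 = 319140000/1001.
Difference = 319140/1001 frames (≈ 318.8212); B is behind A.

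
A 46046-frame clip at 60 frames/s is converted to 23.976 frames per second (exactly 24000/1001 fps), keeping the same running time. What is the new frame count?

18400 frames

Target frames = source frames × (target rate / source rate) = 46046 × (24000/1001)/(60) = 46046 × 400/1001 = 18400.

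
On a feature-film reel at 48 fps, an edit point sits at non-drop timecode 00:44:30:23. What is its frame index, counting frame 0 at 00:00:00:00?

Total seconds to the label: (0 × 3600 + 44 × 60 + 30) = 2670.
Frame index = 2670 × 48 + 23 = 128183.

128183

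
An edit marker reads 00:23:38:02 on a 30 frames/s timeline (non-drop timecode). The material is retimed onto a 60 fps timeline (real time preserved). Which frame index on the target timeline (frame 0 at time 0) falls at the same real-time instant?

Source frame index: (0×3600 + 23×60 + 38) × 30 + 2 = 42542.
Real time: 42542 / (30) = 21271/15 s.
Target frame: (21271/15) × (60) = 85084.

frame 85084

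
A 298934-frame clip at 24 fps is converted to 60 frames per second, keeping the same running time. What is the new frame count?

Frames at target rate = 298934 × (60) / (24) = 747335.

747335 frames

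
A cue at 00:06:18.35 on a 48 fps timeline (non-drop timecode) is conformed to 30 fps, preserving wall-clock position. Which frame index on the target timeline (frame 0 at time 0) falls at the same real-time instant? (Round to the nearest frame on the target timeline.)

frame 11362

Source frame index: (0×3600 + 6×60 + 18) × 48 + 35 = 18179.
Real time: 18179 / (48) = 18179/48 s.
Target frame: (18179/48) × (30) = 90895/8 ≈ 11361.875 → 11362.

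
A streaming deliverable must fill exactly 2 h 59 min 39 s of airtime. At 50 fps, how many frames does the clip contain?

2 h 59 min 39 s = 10779 s.
Frames = 10779 × 50 = 538950.

538950 frames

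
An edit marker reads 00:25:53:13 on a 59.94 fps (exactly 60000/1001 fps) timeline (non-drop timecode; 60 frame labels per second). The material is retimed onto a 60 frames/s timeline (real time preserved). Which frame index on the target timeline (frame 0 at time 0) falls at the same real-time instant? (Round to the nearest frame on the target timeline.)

Source frame index: (0×3600 + 25×60 + 53) × 60 + 13 = 93193.
Real time: 93193 / (60000/1001) = 93286193/60000 s.
Target frame: (93286193/60000) × (60) = 93286193/1000 ≈ 93286.193 → 93286.

frame 93286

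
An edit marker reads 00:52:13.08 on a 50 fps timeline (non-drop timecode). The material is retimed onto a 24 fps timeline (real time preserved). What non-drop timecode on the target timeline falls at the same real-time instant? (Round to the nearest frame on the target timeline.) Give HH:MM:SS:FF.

Source frame index: (0×3600 + 52×60 + 13) × 50 + 8 = 156658.
Real time: 156658 / (50) = 78329/25 s.
Target frame: (78329/25) × (24) = 1879896/25 ≈ 75195.840 → 75196.
At 24 labels/s: frame 75196 → 00:52:13:04.

00:52:13:04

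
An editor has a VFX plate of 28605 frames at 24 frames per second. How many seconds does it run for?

1191.875 seconds

Running time = 28605 / (24) = 1191.875 s.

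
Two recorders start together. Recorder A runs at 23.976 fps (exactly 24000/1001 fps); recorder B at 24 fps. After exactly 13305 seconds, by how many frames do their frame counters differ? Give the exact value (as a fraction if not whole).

319320/1001 frames

A emits 24000/1001 × 13305 = 319320000/1001 frames; B emits 24 × 13305 = 319320.
Difference = 319320/1001 frames (≈ 319.0010); B is ahead of A.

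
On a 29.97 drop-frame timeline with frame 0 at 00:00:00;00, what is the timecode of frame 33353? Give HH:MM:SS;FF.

00:18:32;27

Ten DF minutes hold 17982 frames, so frame 33353 lies in block 1 (frames 17982–35963) with 15371 frames into that block.
The block's first minute is 1800 frames and the rest 1798 each; 15371 frames reaches minute 8, so 1 × 18 + 8 × 2 = 34 labels have been skipped so far.
Adding those back, label number 33353 + 34 = 33387 at 30 labels/s is 1112 s + 27 f = 0 h 18 min 32 s frame 27, i.e. 00:18:32;27.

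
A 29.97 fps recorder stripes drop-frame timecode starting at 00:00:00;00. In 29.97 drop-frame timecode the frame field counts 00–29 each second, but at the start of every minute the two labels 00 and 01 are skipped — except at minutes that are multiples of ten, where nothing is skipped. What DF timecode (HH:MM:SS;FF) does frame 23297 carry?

Each 10-minute DF block holds 10 × 60 × 30 − 9 × 2 = 17982 frames. 23297 ÷ 17982 → 1 full block, remainder 5315.
Within the partial block the first minute is 1800 frames and each further minute 1798, so 2 further minute boundaries passed. Total skipped labels = 18 × 1 + 2 × 2 = 22.
Non-drop label index = 23297 + 22 = 23319; at 30 labels/s that is 00:12:57:09, i.e. DF 00:12:57;09.

00:12:57;09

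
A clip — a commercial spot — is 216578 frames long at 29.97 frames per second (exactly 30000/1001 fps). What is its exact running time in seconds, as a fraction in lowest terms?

108397289/15000 seconds

Running time = 216578 ÷ (30000/1001) = 216578 × 1001/30000 = 108397289/15000 s.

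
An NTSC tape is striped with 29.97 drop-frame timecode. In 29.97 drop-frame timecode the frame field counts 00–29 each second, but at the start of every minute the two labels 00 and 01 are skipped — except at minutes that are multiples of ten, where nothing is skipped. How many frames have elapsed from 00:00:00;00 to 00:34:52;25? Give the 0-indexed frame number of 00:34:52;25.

Complete 10-minute blocks: 3, each 17982 frames → 53946.
Remaining 4 whole minutes in the current block: 1800 + 3 × 1798 = 7194 frames.
Within the current minute: 52 × 30 + 25 − 2 = 1583 (labels ;00/;01 skipped at this minute). Total = 53946 + 7194 + 1583 = 62723.

62723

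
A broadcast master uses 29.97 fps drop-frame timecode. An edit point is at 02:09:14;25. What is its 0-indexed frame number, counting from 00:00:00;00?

Complete 10-minute blocks: 12, each 17982 frames → 215784.
Remaining 9 whole minutes in the current block: 1800 + 8 × 1798 = 16184 frames.
Within the current minute: 14 × 30 + 25 − 2 = 443 (labels ;00/;01 skipped at this minute). Total = 215784 + 16184 + 443 = 232411.

232411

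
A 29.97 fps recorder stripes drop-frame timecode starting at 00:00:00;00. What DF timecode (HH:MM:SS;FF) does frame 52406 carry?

00:29:08;20

Each 10-minute DF block holds 10 × 60 × 30 − 9 × 2 = 17982 frames. 52406 ÷ 17982 → 2 full blocks, remainder 16442.
Within the partial block the first minute is 1800 frames and each further minute 1798, so 9 further minute boundaries passed. Total skipped labels = 18 × 2 + 2 × 9 = 54.
Non-drop label index = 52406 + 54 = 52460; at 30 labels/s that is 00:29:08:20, i.e. DF 00:29:08;20.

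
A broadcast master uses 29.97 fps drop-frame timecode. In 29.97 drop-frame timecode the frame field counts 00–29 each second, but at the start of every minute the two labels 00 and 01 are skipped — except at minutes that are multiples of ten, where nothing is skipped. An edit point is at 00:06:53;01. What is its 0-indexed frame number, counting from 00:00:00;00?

12379

Complete 10-minute blocks: 0, each 17982 frames → 0.
Remaining 6 whole minutes in the current block: 1800 + 5 × 1798 = 10790 frames.
Within the current minute: 53 × 30 + 1 − 2 = 1589 (labels ;00/;01 skipped at this minute). Total = 0 + 10790 + 1589 = 12379.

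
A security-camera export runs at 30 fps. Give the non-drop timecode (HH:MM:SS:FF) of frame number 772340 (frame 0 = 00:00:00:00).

07:09:04:20

772340 ÷ 30 = 25744 full seconds, remainder 20 frames.
25744 s = 7 h 9 min 4 s.
Timecode: 07:09:04:20.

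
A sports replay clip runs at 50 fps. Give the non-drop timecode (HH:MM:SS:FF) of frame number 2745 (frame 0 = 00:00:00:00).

00:00:54:45

2745 ÷ 50 = 54 full seconds, remainder 45 frames.
54 s = 0 h 0 min 54 s.
Timecode: 00:00:54:45.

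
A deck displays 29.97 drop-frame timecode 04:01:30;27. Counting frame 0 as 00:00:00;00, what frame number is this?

434293

As if non-drop at 30 labels/s: (4 × 3600 + 1 × 60 + 30) × 30 + 27 = 434727.
Minute boundaries passed: 241; those not divisible by 10: 241 − 24 = 217; dropped labels = 2 × 217 = 434.
Actual frame index = 434727 − 434 = 434293.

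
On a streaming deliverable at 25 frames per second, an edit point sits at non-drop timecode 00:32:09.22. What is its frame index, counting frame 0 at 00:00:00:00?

Total seconds to the label: (0 × 3600 + 32 × 60 + 9) = 1929.
Frame index = 1929 × 25 + 22 = 48247.

48247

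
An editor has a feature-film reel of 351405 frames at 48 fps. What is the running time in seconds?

7320.9375 seconds

Running time = 351405 / (48) = 7320.9375 s.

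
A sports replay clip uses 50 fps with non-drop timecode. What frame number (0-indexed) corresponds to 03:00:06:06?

frame 540306

Total seconds to the label: (3 × 3600 + 0 × 60 + 6) = 10806.
Frame index = 10806 × 50 + 6 = 540306.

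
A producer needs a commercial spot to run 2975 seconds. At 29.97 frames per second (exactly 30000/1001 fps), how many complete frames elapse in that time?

89160 frames

Frames = 2975 × 30000/1001 = 12750000/143 ≈ 89160.8392.
Complete frames: 89160.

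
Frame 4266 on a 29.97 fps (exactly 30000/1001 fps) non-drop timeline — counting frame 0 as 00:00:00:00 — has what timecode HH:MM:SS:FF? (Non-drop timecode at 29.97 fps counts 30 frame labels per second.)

00:02:22:06

4266 ÷ 30 = 142 full seconds, remainder 6 frames.
142 s = 0 h 2 min 22 s.
Timecode: 00:02:22:06.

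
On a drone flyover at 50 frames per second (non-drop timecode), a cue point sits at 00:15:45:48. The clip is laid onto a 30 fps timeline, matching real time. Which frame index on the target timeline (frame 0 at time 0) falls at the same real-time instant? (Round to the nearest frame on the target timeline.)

frame 28379

Source frame index: (0×3600 + 15×60 + 45) × 50 + 48 = 47298.
Real time: 47298 / (50) = 23649/25 s.
Target frame: (23649/25) × (30) = 141894/5 ≈ 28378.800 → 28379.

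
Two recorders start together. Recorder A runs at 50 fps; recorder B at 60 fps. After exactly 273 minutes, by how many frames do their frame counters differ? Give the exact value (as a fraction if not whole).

163800 frames

273 min = 16380 s.
A emits 50 × 16380 = 819000 frames; B emits 60 × 16380 = 982800.
Difference = 163800 frames; B is ahead of A.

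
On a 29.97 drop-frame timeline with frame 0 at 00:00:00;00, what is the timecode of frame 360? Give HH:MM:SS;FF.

Ten DF minutes hold 17982 frames, so frame 360 lies in block 0 (frames 0–17981) with 360 frames into that block.
The block's first minute is 1800 frames and the rest 1798 each; 360 frames reaches minute 0, so 0 × 18 + 0 × 2 = 0 labels have been skipped so far.
Adding those back, label number 360 + 0 = 360 at 30 labels/s is 12 s + 0 f = 0 h 0 min 12 s frame 0, i.e. 00:00:12;00.

00:00:12;00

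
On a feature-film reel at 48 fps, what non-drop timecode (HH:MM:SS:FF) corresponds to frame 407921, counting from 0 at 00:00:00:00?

407921 ÷ 48 = 8498 full seconds, remainder 17 frames.
8498 s = 2 h 21 min 38 s.
Timecode: 02:21:38:17.

02:21:38:17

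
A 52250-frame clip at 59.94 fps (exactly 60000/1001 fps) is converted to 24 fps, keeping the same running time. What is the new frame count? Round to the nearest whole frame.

20921 frames

Frames at target rate = 52250 × (24) / (60000/1001) = 209209/10 ≈ 20920.900.
Nearest whole frame: 20921.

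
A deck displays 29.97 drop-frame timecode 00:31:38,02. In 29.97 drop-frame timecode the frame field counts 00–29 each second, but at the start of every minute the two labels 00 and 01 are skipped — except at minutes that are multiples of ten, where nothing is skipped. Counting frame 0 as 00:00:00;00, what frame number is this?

Complete 10-minute blocks: 3, each 17982 frames → 53946.
Remaining 1 whole minute in the current block: 1800 + 0 × 1798 = 1800 frames.
Within the current minute: 38 × 30 + 2 − 2 = 1140 (labels ;00/;01 skipped at this minute). Total = 53946 + 1800 + 1140 = 56886.

56886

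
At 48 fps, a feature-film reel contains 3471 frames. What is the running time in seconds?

72.3125 seconds

Running time = 3471 / (48) = 72.3125 s.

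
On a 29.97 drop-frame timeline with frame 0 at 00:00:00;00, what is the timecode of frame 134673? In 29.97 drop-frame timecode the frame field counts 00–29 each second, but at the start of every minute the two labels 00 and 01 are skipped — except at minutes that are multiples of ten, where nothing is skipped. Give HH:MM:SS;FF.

01:14:53;17

Ten DF minutes hold 17982 frames, so frame 134673 lies in block 7 (frames 125874–143855) with 8799 frames into that block.
The block's first minute is 1800 frames and the rest 1798 each; 8799 frames reaches minute 4, so 7 × 18 + 4 × 2 = 134 labels have been skipped so far.
Adding those back, label number 134673 + 134 = 134807 at 30 labels/s is 4493 s + 17 f = 1 h 14 min 53 s frame 17, i.e. 01:14:53;17.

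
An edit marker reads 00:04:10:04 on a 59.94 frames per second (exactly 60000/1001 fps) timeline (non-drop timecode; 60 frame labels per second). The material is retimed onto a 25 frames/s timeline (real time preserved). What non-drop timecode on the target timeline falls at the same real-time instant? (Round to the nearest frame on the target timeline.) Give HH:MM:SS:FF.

Source frame index: (0×3600 + 4×60 + 10) × 60 + 4 = 15004.
Real time: 15004 / (60000/1001) = 3754751/15000 s.
Target frame: (3754751/15000) × (25) = 3754751/600 ≈ 6257.918 → 6258.
At 25 labels/s: frame 6258 → 00:04:10:08.

00:04:10:08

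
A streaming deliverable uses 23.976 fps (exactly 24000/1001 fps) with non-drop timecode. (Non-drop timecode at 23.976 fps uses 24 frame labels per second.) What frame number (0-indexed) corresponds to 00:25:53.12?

Total seconds to the label: (0 × 3600 + 25 × 60 + 53) = 1553.
Frame index = 1553 × 24 + 12 = 37284.

37284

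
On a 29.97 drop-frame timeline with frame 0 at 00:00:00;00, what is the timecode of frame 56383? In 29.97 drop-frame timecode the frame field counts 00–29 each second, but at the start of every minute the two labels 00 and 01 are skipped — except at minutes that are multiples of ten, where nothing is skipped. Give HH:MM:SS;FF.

00:31:21;09

Each 10-minute DF block holds 10 × 60 × 30 − 9 × 2 = 17982 frames. 56383 ÷ 17982 → 3 full blocks, remainder 2437.
Within the partial block the first minute is 1800 frames and each further minute 1798, so 1 further minute boundary passed. Total skipped labels = 18 × 3 + 2 × 1 = 56.
Non-drop label index = 56383 + 56 = 56439; at 30 labels/s that is 00:31:21:09, i.e. DF 00:31:21;09.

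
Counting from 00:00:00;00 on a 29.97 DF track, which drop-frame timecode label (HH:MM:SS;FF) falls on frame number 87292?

00:48:32;20

Ten DF minutes hold 17982 frames, so frame 87292 lies in block 4 (frames 71928–89909) with 15364 frames into that block.
The block's first minute is 1800 frames and the rest 1798 each; 15364 frames reaches minute 8, so 4 × 18 + 8 × 2 = 88 labels have been skipped so far.
Adding those back, label number 87292 + 88 = 87380 at 30 labels/s is 2912 s + 20 f = 0 h 48 min 32 s frame 20, i.e. 00:48:32;20.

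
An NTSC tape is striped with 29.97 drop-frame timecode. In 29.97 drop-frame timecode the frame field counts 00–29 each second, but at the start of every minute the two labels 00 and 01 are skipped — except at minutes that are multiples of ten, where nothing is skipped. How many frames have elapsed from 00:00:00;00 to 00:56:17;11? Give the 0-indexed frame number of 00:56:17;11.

Complete 10-minute blocks: 5, each 17982 frames → 89910.
Remaining 6 whole minutes in the current block: 1800 + 5 × 1798 = 10790 frames.
Within the current minute: 17 × 30 + 11 − 2 = 519 (labels ;00/;01 skipped at this minute). Total = 89910 + 10790 + 519 = 101219.

101219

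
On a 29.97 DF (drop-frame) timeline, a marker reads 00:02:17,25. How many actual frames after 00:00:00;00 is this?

As if non-drop at 30 labels/s: (0 × 3600 + 2 × 60 + 17) × 30 + 25 = 4135.
Minute boundaries passed: 2; those not divisible by 10: 2 − 0 = 2; dropped labels = 2 × 2 = 4.
Actual frame index = 4135 − 4 = 4131.

4131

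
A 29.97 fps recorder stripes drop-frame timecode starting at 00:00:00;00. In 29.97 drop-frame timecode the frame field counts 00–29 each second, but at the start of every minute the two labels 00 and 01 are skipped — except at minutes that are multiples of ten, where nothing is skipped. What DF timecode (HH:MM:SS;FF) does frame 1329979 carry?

Each 10-minute DF block holds 10 × 60 × 30 − 9 × 2 = 17982 frames. 1329979 ÷ 17982 → 73 full blocks, remainder 17293.
Within the partial block the first minute is 1800 frames and each further minute 1798, so 9 further minute boundaries passed. Total skipped labels = 18 × 73 + 2 × 9 = 1332.
Non-drop label index = 1329979 + 1332 = 1331311; at 30 labels/s that is 12:19:37:01, i.e. DF 12:19:37;01.

12:19:37;01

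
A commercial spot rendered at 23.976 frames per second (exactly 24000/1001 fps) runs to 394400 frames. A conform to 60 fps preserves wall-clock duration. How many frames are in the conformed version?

Target frames = source frames × (target rate / source rate) = 394400 × (60)/(24000/1001) = 394400 × 1001/400 = 986986.

986986 frames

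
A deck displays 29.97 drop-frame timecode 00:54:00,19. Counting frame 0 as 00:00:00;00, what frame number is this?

As if non-drop at 30 labels/s: (0 × 3600 + 54 × 60 + 0) × 30 + 19 = 97219.
Minute boundaries passed: 54; those not divisible by 10: 54 − 5 = 49; dropped labels = 2 × 49 = 98.
Actual frame index = 97219 − 98 = 97121.

97121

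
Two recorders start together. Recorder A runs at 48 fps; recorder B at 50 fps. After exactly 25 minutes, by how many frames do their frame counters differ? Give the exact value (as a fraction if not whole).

3000 frames

25 min = 1500 s.
A emits 48 × 1500 = 72000 frames; B emits 50 × 1500 = 75000.
Difference = 3000 frames; B is ahead of A.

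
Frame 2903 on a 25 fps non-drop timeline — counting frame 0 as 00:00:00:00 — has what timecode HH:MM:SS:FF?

2903 ÷ 25 = 116 full seconds, remainder 3 frames.
116 s = 0 h 1 min 56 s.
Timecode: 00:01:56:03.

00:01:56:03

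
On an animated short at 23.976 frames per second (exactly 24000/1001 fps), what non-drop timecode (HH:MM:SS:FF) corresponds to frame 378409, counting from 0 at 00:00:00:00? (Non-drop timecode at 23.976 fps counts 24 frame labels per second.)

04:22:47:01

378409 ÷ 24 = 15767 full seconds, remainder 1 frame.
15767 s = 4 h 22 min 47 s.
Timecode: 04:22:47:01.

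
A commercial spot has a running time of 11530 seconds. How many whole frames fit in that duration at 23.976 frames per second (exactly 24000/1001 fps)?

276443 frames

Frames = 11530 × 24000/1001 = 276720000/1001 ≈ 276443.5564.
Complete frames: 276443.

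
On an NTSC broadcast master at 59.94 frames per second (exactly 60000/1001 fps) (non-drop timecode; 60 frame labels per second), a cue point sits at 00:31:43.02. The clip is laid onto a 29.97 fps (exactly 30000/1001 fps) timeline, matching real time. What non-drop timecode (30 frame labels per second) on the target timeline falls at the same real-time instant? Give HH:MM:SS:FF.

00:31:43:01

Source frame index: (0×3600 + 31×60 + 43) × 60 + 2 = 114182.
Real time: 114182 / (60000/1001) = 57148091/30000 s.
Target frame: (57148091/30000) × (30000/1001) = 57091.
At 30 labels/s: frame 57091 → 00:31:43:01.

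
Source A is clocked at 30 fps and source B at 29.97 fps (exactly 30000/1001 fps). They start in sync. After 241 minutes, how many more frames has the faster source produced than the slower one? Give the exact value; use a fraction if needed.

433800/1001 frames

241 min = 14460 s.
A emits 30 × 14460 = 433800 frames; B emits 30000/1001 × 14460 = 433800000/1001.
Difference = 433800/1001 frames (≈ 433.3666); B is behind A.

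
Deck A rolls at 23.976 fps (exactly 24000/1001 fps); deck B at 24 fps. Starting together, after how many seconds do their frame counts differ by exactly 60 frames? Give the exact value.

2502.5 seconds

The gap grows by |24 − 24000/1001| = 24/1001 frames per second.
Time for a 60-frame gap: 60 ÷ (24/1001) = 2502.5 s.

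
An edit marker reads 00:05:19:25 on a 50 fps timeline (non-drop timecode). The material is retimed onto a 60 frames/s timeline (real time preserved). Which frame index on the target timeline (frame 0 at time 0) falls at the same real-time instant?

frame 19170

Source frame index: (0×3600 + 5×60 + 19) × 50 + 25 = 15975.
Real time: 15975 / (50) = 639/2 s.
Target frame: (639/2) × (60) = 19170.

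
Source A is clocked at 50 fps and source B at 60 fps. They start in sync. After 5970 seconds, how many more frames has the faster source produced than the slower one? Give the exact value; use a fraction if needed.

59700 frames

A emits 50 × 5970 = 298500 frames; B emits 60 × 5970 = 358200.
Difference = 59700 frames; B is ahead of A.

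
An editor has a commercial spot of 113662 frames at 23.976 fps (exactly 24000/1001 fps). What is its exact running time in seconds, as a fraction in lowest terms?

Running time = 113662 ÷ (24000/1001) = 113662 × 1001/24000 = 56887831/12000 s.

56887831/12000 seconds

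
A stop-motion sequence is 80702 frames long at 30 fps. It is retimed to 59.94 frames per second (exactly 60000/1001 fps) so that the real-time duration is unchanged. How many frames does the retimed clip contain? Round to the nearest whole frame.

Frames at target rate = 80702 × (60000/1001) / (30) = 161404000/1001 ≈ 161242.757.
Nearest whole frame: 161243.

161243 frames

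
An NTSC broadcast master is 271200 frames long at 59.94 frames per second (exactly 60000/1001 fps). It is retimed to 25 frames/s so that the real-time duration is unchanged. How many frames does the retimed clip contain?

Target frames = source frames × (target rate / source rate) = 271200 × (25)/(60000/1001) = 271200 × 1001/2400 = 113113.

113113 frames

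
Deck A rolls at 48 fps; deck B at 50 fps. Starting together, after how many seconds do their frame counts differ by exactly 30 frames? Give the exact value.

15 seconds

The gap grows by |50 − 48| = 2 frames per second.
Time for a 30-frame gap: 30 ÷ (2) = 15 s.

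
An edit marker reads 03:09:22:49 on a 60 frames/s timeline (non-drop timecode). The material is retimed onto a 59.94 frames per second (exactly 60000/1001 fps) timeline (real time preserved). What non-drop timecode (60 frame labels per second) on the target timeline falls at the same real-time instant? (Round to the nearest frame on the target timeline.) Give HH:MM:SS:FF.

Source frame index: (3×3600 + 9×60 + 22) × 60 + 49 = 681769.
Real time: 681769 / (60) = 681769/60 s.
Target frame: (681769/60) × (60000/1001) = 61979000/91 ≈ 681087.912 → 681088.
At 60 labels/s: frame 681088 → 03:09:11:28.

03:09:11:28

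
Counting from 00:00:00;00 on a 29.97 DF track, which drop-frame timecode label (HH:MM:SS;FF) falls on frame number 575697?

Each 10-minute DF block holds 10 × 60 × 30 − 9 × 2 = 17982 frames. 575697 ÷ 17982 → 32 full blocks, remainder 273.
Within the partial block the first minute is 1800 frames and each further minute 1798, so 0 further minute boundaries passed. Total skipped labels = 18 × 32 + 2 × 0 = 576.
Non-drop label index = 575697 + 576 = 576273; at 30 labels/s that is 05:20:09:03, i.e. DF 05:20:09;03.

05:20:09;03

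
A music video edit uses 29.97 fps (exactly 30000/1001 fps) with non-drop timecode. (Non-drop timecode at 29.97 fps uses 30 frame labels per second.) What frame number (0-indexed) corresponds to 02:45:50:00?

Total seconds to the label: (2 × 3600 + 45 × 60 + 50) = 9950.
Frame index = 9950 × 30 + 0 = 298500.

frame 298500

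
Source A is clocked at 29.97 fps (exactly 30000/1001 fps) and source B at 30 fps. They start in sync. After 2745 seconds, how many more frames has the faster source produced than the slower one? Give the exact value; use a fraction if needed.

A emits 30000/1001 × 2745 = 82350000/1001 frames; B emits 30 × 2745 = 82350.
Difference = 82350/1001 frames (≈ 82.2677); B is ahead of A.

82350/1001 frames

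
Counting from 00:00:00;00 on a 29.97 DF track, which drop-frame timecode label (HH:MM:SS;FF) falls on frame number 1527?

00:00:50;27

Each 10-minute DF block holds 10 × 60 × 30 − 9 × 2 = 17982 frames. 1527 ÷ 17982 → 0 full blocks, remainder 1527.
Within the partial block the first minute is 1800 frames and each further minute 1798, so 0 further minute boundaries passed. Total skipped labels = 18 × 0 + 2 × 0 = 0.
Non-drop label index = 1527 + 0 = 1527; at 30 labels/s that is 00:00:50:27, i.e. DF 00:00:50;27.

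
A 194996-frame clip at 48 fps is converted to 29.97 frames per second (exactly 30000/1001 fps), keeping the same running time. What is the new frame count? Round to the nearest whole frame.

Frames at target rate = 194996 × (30000/1001) / (48) = 121872500/1001 ≈ 121750.749.
Nearest whole frame: 121751.

121751 frames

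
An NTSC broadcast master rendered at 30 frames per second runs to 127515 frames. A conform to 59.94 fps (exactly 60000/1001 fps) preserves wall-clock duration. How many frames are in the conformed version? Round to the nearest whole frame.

Frames at target rate = 127515 × (60000/1001) / (30) = 255030000/1001 ≈ 254775.225.
Nearest whole frame: 254775.

254775 frames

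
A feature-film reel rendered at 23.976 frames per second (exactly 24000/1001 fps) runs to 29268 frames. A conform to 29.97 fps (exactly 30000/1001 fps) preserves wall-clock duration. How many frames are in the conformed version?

36585 frames

Target frames = source frames × (target rate / source rate) = 29268 × (30000/1001)/(24000/1001) = 29268 × 5/4 = 36585.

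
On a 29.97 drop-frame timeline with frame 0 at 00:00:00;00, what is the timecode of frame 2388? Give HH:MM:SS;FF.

Ten DF minutes hold 17982 frames, so frame 2388 lies in block 0 (frames 0–17981) with 2388 frames into that block.
The block's first minute is 1800 frames and the rest 1798 each; 2388 frames reaches minute 1, so 0 × 18 + 1 × 2 = 2 labels have been skipped so far.
Adding those back, label number 2388 + 2 = 2390 at 30 labels/s is 79 s + 20 f = 0 h 1 min 19 s frame 20, i.e. 00:01:19;20.

00:01:19;20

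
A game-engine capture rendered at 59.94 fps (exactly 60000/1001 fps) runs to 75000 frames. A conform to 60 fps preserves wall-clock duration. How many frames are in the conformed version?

Target frames = source frames × (target rate / source rate) = 75000 × (60)/(60000/1001) = 75000 × 1001/1000 = 75075.

75075 frames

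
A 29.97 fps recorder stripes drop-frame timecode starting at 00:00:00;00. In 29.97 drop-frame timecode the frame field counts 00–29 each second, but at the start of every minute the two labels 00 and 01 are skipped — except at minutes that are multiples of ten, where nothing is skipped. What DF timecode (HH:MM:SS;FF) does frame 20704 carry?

00:11:30;24

Ten DF minutes hold 17982 frames, so frame 20704 lies in block 1 (frames 17982–35963) with 2722 frames into that block.
The block's first minute is 1800 frames and the rest 1798 each; 2722 frames reaches minute 1, so 1 × 18 + 1 × 2 = 20 labels have been skipped so far.
Adding those back, label number 20704 + 20 = 20724 at 30 labels/s is 690 s + 24 f = 0 h 11 min 30 s frame 24, i.e. 00:11:30;24.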